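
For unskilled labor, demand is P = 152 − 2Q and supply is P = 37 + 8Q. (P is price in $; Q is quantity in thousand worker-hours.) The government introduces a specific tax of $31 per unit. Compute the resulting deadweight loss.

$48.05 thousand

Competitive equilibrium: 152 − 2Q = 37 + 8Q → Q* = 11.5, P* = 129.
With the tax, the buyer price exceeds the seller price by 31: (152 − 2Q) − (37 + 8Q) = 31 → Q' = 8.4.
ΔQ = 11.5 − 8.4 = 3.1; the wedge equals the tax, 31.
DWL = ½ × 3.1 × 31 = $48.05 thousand.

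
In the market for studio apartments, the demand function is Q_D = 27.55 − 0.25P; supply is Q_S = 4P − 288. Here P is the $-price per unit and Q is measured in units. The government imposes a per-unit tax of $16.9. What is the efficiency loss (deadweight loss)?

In inverse form: demand P = 110.2 − 4Q, supply P = 72 + 0.25Q.
Competitive equilibrium: 110.2 − 4Q = 72 + 0.25Q → Q* = 8.9882, P* = 74.2471.
With the tax, the buyer price exceeds the seller price by 16.9: (110.2 − 4Q) − (72 + 0.25Q) = 16.9 → Q' = 5.0118.
ΔQ = 8.9882 − 5.0118 = 3.9764; the wedge equals the tax, 16.9.
Welfare loss = ½ × 3.9764 × 16.9 = $33.60.

$33.60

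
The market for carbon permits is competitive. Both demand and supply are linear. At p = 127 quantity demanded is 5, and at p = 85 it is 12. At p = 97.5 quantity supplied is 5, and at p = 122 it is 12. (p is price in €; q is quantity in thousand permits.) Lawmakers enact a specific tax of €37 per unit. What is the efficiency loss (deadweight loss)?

Demand slope = (85 − 127)/(12 − 5) = −6, so p = 157 − 6q.
Supply slope = (122 − 97.5)/(12 − 5) = 3.5, so p = 80 + 3.5q.
Competitive equilibrium: 157 − 6q = 80 + 3.5q → q* = 8.1053, p* = 108.3684.
With the tax, the buyer price exceeds the seller price by 37: (157 − 6q) − (80 + 3.5q) = 37 → q' = 4.2105.
Δq = 8.1053 − 4.2105 = 3.8948; the wedge equals the tax, 37.
DWL = ½ × 3.8948 × 37 = €72.05 thousand.

€72.05 thousand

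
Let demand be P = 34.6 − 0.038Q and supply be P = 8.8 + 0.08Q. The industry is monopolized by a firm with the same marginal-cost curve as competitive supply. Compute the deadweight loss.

Competitive equilibrium: 34.6 − 0.038Q = 8.8 + 0.08Q → Q* = 218.6441, P* = 26.2915.
Marginal revenue: MR = 34.6 − 0.076Q. Set MR = MC: 34.6 − 0.076Q = 8.8 + 0.08Q → Q_m = 165.3846.
Price P_m = 34.6 − 0.038·165.3846 = 28.3154; MC(Q_m) = 8.8 + 0.08·165.3846 = 22.0308.
Competitive Q* = 218.6441, so ΔQ = 53.2595; wedge = 28.3154 − 22.0308 = 6.2846.
DWL = ½ × 53.2595 × 6.2846 = 167.36.

167.36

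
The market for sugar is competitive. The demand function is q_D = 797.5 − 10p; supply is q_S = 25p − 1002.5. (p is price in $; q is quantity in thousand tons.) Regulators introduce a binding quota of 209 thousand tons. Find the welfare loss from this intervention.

$385.54 thousand

In inverse form: demand p = 79.75 − 0.1q, supply p = 40.1 + 0.04q.
Competitive equilibrium: 79.75 − 0.1q = 40.1 + 0.04q → q* = 283.2143, p* = 51.4286.
At q = 209: demand price = 79.75 − 0.1·209 = 58.85; supply price = 40.1 + 0.04·209 = 48.46.
Δq = 283.2143 − 209 = 74.2143; wedge = 58.85 − 48.46 = 10.39.
The triangle = ½ × 74.2143 × 10.39 = $385.54 thousand.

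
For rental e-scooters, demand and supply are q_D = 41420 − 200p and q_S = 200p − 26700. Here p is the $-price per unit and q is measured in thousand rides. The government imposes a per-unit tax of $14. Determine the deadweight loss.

In inverse form: demand p = 207.1 − 0.005q, supply p = 133.5 + 0.005q.
Competitive equilibrium: 207.1 − 0.005q = 133.5 + 0.005q → q* = 7360, p* = 170.3.
With the tax, the buyer price exceeds the seller price by 14: (207.1 − 0.005q) − (133.5 + 0.005q) = 14 → q' = 5960.
Δq = 7360 − 5960 = 1400; the wedge equals the tax, 14.
Deadweight loss = ½ × 1400 × 14 = $9800 thousand.

$9800 thousand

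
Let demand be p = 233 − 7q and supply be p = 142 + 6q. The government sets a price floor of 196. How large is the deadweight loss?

Competitive equilibrium: 233 − 7q = 142 + 6q → q* = 7, p* = 184.
At the floor p = 196, quantity demanded = (233 − 196)/7 = 5.2857.
Sellers' marginal cost at q' = 5.2857: 142 + 6·5.2857 = 173.7142.
Δq = 7 − 5.2857 = 1.7143; wedge = 196 − 173.7142 = 22.2858.
DWL = ½ × 1.7143 × 22.2858 = 19.10.

19.10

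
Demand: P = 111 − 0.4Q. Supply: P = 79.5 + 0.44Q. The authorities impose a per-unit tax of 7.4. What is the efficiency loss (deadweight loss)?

32.60

Competitive equilibrium: 111 − 0.4Q = 79.5 + 0.44Q → Q* = 37.5, P* = 96.
With the tax, the buyer price exceeds the seller price by 7.4: (111 − 0.4Q) − (79.5 + 0.44Q) = 7.4 → Q' = 28.6905.
ΔQ = 37.5 − 28.6905 = 8.8095; the wedge equals the tax, 7.4.
DWL = ½ × 8.8095 × 7.4 = 32.60.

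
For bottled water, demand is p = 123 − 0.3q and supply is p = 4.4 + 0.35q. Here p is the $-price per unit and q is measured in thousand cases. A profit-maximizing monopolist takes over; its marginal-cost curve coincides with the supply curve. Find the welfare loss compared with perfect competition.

$1079 thousand

Competitive equilibrium: 123 − 0.3q = 4.4 + 0.35q → q* = 182.4615, p* = 68.2615.
Marginal revenue: MR = 123 − 0.6q. Set MR = MC: 123 − 0.6q = 4.4 + 0.35q → q_m = 124.8421.
Price p_m = 123 − 0.3·124.8421 = 85.5474; MC(q_m) = 4.4 + 0.35·124.8421 = 48.0947.
Competitive q* = 182.4615, so Δq = 57.6194; wedge = 85.5474 − 48.0947 = 37.4527.
DWL = ½ × 57.6194 × 37.4527 = $1079 thousand.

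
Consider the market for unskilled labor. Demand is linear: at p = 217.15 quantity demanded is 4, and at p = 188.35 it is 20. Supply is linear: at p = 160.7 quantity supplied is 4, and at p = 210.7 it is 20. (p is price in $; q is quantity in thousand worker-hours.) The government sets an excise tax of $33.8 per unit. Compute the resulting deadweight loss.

$115.98 thousand

Demand slope = (188.35 − 217.15)/(20 − 4) = −1.8, so p = 224.35 − 1.8q.
Supply slope = (210.7 − 160.7)/(20 − 4) = 3.125, so p = 148.2 + 3.125q.
Competitive equilibrium: 224.35 − 1.8q = 148.2 + 3.125q → q* = 15.4619, p* = 196.5185.
With the tax, the buyer price exceeds the seller price by 33.8: (224.35 − 1.8q) − (148.2 + 3.125q) = 33.8 → q' = 8.599.
Δq = 15.4619 − 8.599 = 6.8629; the wedge equals the tax, 33.8.
The triangle = ½ × 6.8629 × 33.8 = $115.98 thousand.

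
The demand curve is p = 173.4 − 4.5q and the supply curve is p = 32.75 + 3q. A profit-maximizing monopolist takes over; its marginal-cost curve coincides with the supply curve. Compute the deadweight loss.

Competitive equilibrium: 173.4 − 4.5q = 32.75 + 3q → q* = 18.7533, p* = 89.01.
Marginal revenue: MR = 173.4 − 9q. Set MR = MC: 173.4 − 9q = 32.75 + 3q → q_m = 11.7208.
Price p_m = 173.4 − 4.5·11.7208 = 120.6564; MC(q_m) = 32.75 + 3·11.7208 = 67.9124.
Competitive q* = 18.7533, so Δq = 7.0325; wedge = 120.6564 − 67.9124 = 52.744.
Welfare loss = ½ × 7.0325 × 52.744 = 185.46.

185.46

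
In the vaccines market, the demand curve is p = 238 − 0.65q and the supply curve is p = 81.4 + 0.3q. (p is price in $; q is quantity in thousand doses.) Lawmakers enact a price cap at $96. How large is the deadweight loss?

Competitive equilibrium: 238 − 0.65q = 81.4 + 0.3q → q* = 164.84211, p* = 130.85263.
At the ceiling p = 96, quantity supplied = (96 − 81.4)/0.3 = 48.66667.
Willingness to pay at q' = 48.66667: 238 − 0.65·48.66667 = 206.36666.
Δq = 164.84211 − 48.66667 = 116.17544; wedge = 206.36666 − 96 = 110.36666.
Deadweight loss = ½ × 116.17544 × 110.36666 = $6410.95 thousand.

$6410.95 thousand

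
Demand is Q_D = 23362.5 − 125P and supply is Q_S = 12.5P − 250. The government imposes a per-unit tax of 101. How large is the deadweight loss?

57960.23

In inverse form: demand P = 186.9 − 0.008Q, supply P = 20 + 0.08Q.
Competitive equilibrium: 186.9 − 0.008Q = 20 + 0.08Q → Q* = 1896.5909, P* = 171.7273.
With the tax, the buyer price exceeds the seller price by 101: (186.9 − 0.008Q) − (20 + 0.08Q) = 101 → Q' = 748.8636.
ΔQ = 1896.5909 − 748.8636 = 1147.7273; the wedge equals the tax, 101.
Welfare loss = ½ × 1147.7273 × 101 = 57960.23.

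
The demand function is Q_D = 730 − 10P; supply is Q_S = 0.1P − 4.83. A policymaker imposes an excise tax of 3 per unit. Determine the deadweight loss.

0.45

In inverse form: demand P = 73 − 0.1Q, supply P = 48.3 + 10Q.
Competitive equilibrium: 73 − 0.1Q = 48.3 + 10Q → Q* = 2.4455, P* = 72.7554.
With the tax, the buyer price exceeds the seller price by 3: (73 − 0.1Q) − (48.3 + 10Q) = 3 → Q' = 2.1485.
ΔQ = 2.4455 − 2.1485 = 0.297; the wedge equals the tax, 3.
Deadweight loss = ½ × 0.297 × 3 = 0.45.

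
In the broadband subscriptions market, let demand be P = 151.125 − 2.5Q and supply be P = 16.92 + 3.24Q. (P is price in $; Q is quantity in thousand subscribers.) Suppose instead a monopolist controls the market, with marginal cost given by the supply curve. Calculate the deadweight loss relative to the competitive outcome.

$144.42 thousand

Competitive equilibrium: 151.125 − 2.5Q = 16.92 + 3.24Q → Q* = 23.3807, P* = 92.6733.
Marginal revenue: MR = 151.125 − 5Q. Set MR = MC: 151.125 − 5Q = 16.92 + 3.24Q → Q_m = 16.287.
Price P_m = 151.125 − 2.5·16.287 = 110.4075; MC(Q_m) = 16.92 + 3.24·16.287 = 69.6899.
Competitive Q* = 23.3807, so ΔQ = 7.0937; wedge = 110.4075 − 69.6899 = 40.7176.
Deadweight loss = ½ × 7.0937 × 40.7176 = $144.42 thousand.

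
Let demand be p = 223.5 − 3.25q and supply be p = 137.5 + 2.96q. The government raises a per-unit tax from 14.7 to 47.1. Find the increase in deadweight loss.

161.22

Competitive equilibrium: 223.5 − 3.25q = 137.5 + 2.96q → q* = 13.8486, p* = 178.4919.
For a per-unit tax t: Δq = t/6.21, so DWL = ½·t·(t/6.21) = t²/12.42.
At t = 14.7: DWL = 17.399. At t = 47.1: DWL = 178.616.
Increase = 178.616 − 17.399 = 161.22.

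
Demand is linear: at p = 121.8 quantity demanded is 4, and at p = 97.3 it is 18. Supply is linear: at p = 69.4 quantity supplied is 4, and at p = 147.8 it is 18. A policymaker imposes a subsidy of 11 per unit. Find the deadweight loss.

Demand slope = (97.3 − 121.8)/(18 − 4) = −1.75, so p = 128.8 − 1.75q.
Supply slope = (147.8 − 69.4)/(18 − 4) = 5.6, so p = 47 + 5.6q.
Competitive equilibrium: 128.8 − 1.75q = 47 + 5.6q → q* = 11.1293, p* = 109.3238.
The subsidy lowers effective supply by 11: p = 36 + 5.6q.
New quantity: 128.8 − 1.75q = 36 + 5.6q → q' = 12.6259.
Overproduction Δq = 12.6259 − 11.1293 = 1.4966; wedge = subsidy = 11.
Welfare loss = ½ × 1.4966 × 11 = 8.23.

8.23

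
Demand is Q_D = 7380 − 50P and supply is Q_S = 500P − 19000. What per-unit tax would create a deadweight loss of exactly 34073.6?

38.72

In inverse form: demand P = 147.6 − 0.02Q, supply P = 38 + 0.002Q.
Competitive equilibrium: 147.6 − 0.02Q = 38 + 0.002Q → Q* = 4981.8182, P* = 47.9636.
A tax t gives ΔQ = t/0.022 and wedge t, so DWL = t²/0.044.
t²/0.044 = 34073.6 → t² = 1499.2384 → t = 38.72.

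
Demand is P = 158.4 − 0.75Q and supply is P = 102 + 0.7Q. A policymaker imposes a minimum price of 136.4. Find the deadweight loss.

Competitive equilibrium: 158.4 − 0.75Q = 102 + 0.7Q → Q* = 38.896552, P* = 129.227586.
At the floor P = 136.4, quantity demanded = (158.4 − 136.4)/0.75 = 29.333333.
Sellers' marginal cost at Q' = 29.333333: 102 + 0.7·29.333333 = 122.533333.
ΔQ = 38.896552 − 29.333333 = 9.563219; wedge = 136.4 − 122.533333 = 13.866667.
Welfare loss = ½ × 9.563219 × 13.866667 = 66.30.

66.30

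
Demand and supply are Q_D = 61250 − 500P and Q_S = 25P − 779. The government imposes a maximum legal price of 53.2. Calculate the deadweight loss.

In inverse form: demand P = 122.5 − 0.002Q, supply P = 31.16 + 0.04Q.
Competitive equilibrium: 122.5 − 0.002Q = 31.16 + 0.04Q → Q* = 2174.7619, P* = 118.1505.
At the ceiling P = 53.2, quantity supplied = (53.2 − 31.16)/0.04 = 551.
Willingness to pay at Q' = 551: 122.5 − 0.002·551 = 121.398.
ΔQ = 2174.7619 − 551 = 1623.7619; wedge = 121.398 − 53.2 = 68.198.
DWL = ½ × 1623.7619 × 68.198 = 55368.66.

55368.66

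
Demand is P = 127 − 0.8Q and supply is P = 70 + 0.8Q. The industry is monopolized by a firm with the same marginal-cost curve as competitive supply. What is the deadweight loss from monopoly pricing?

112.81

Competitive equilibrium: 127 − 0.8Q = 70 + 0.8Q → Q* = 35.625, P* = 98.5.
Marginal revenue: MR = 127 − 1.6Q. Set MR = MC: 127 − 1.6Q = 70 + 0.8Q → Q_m = 23.75.
Price P_m = 127 − 0.8·23.75 = 108; MC(Q_m) = 70 + 0.8·23.75 = 89.
Competitive Q* = 35.625, so ΔQ = 11.875; wedge = 108 − 89 = 19.
Welfare loss = ½ × 11.875 × 19 = 112.81.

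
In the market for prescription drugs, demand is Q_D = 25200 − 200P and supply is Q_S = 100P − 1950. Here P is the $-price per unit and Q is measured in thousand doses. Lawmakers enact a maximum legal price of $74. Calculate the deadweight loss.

$20418.75 thousand

In inverse form: demand P = 126 − 0.005Q, supply P = 19.5 + 0.01Q.
Competitive equilibrium: 126 − 0.005Q = 19.5 + 0.01Q → Q* = 7100, P* = 90.5.
At the ceiling P = 74, quantity supplied = (74 − 19.5)/0.01 = 5450.
Willingness to pay at Q' = 5450: 126 − 0.005·5450 = 98.75.
ΔQ = 7100 − 5450 = 1650; wedge = 98.75 − 74 = 24.75.
Deadweight loss = ½ × 1650 × 24.75 = $20418.75 thousand.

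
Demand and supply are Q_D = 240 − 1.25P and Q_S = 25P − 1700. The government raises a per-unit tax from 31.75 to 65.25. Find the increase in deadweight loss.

In inverse form: demand P = 192 − 0.8Q, supply P = 68 + 0.04Q.
Competitive equilibrium: 192 − 0.8Q = 68 + 0.04Q → Q* = 147.619, P* = 73.9048.
For a per-unit tax t: ΔQ = t/0.84, so DWL = ½·t·(t/0.84) = t²/1.68.
At t = 31.75: DWL = 600.037. At t = 65.25: DWL = 2534.263.
Increase = 2534.263 − 600.037 = 1934.23.

1934.23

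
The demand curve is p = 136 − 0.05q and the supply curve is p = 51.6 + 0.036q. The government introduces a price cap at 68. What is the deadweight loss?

Competitive equilibrium: 136 − 0.05q = 51.6 + 0.036q → q* = 981.39535, p* = 86.93023.
At the ceiling p = 68, quantity supplied = (68 − 51.6)/0.036 = 455.55556.
Willingness to pay at q' = 455.55556: 136 − 0.05·455.55556 = 113.22222.
Δq = 981.39535 − 455.55556 = 525.83979; wedge = 113.22222 − 68 = 45.22222.
DWL = ½ × 525.83979 × 45.22222 = 11889.82.

11889.82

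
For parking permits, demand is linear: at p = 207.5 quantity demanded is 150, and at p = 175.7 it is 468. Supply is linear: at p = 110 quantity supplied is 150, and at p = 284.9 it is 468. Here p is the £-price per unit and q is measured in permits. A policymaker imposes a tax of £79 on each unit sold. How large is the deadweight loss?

£4800.77

Demand slope = (175.7 − 207.5)/(468 − 150) = −0.1, so p = 222.5 − 0.1q.
Supply slope = (284.9 − 110)/(468 − 150) = 0.55, so p = 27.5 + 0.55q.
Competitive equilibrium: 222.5 − 0.1q = 27.5 + 0.55q → q* = 300, p* = 192.5.
With the tax, the buyer price exceeds the seller price by 79: (222.5 − 0.1q) − (27.5 + 0.55q) = 79 → q' = 178.4615.
Δq = 300 − 178.4615 = 121.5385; the wedge equals the tax, 79.
DWL = ½ × 121.5385 × 79 = £4800.77.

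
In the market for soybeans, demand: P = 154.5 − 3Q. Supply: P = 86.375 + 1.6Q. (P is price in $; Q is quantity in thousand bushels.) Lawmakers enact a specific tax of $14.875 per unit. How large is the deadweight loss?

Competitive equilibrium: 154.5 − 3Q = 86.375 + 1.6Q → Q* = 14.8098, P* = 110.0707.
With the tax, the buyer price exceeds the seller price by 14.875: (154.5 − 3Q) − (86.375 + 1.6Q) = 14.875 → Q' = 11.5761.
ΔQ = 14.8098 − 11.5761 = 3.2337; the wedge equals the tax, 14.875.
DWL = ½ × 3.2337 × 14.875 = $24.05 thousand.

$24.05 thousand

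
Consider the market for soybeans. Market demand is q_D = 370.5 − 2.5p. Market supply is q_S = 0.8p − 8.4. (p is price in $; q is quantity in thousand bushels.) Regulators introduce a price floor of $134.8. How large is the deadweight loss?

$2058.75 thousand

In inverse form: demand p = 148.2 − 0.4q, supply p = 10.5 + 1.25q.
Competitive equilibrium: 148.2 − 0.4q = 10.5 + 1.25q → q* = 83.4545, p* = 114.8182.
At the floor p = 134.8, quantity demanded = (148.2 − 134.8)/0.4 = 33.5.
Sellers' marginal cost at q' = 33.5: 10.5 + 1.25·33.5 = 52.375.
Δq = 83.4545 − 33.5 = 49.9545; wedge = 134.8 − 52.375 = 82.425.
DWL = ½ × 49.9545 × 82.425 = $2058.75 thousand.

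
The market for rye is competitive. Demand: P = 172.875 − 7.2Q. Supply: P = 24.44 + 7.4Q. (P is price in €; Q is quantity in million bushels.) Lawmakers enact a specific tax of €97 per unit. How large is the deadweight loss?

Competitive equilibrium: 172.875 − 7.2Q = 24.44 + 7.4Q → Q* = 10.1668, P* = 99.6742.
With the tax, the buyer price exceeds the seller price by 97: (172.875 − 7.2Q) − (24.44 + 7.4Q) = 97 → Q' = 3.5229.
ΔQ = 10.1668 − 3.5229 = 6.6439; the wedge equals the tax, 97.
The triangle = ½ × 6.6439 × 97 = €322.23 million.

€322.23 million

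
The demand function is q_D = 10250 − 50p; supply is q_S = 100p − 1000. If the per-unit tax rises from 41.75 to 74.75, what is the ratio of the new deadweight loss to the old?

In inverse form: demand p = 205 − 0.02q, supply p = 10 + 0.01q.
Competitive equilibrium: 205 − 0.02q = 10 + 0.01q → q* = 6500, p* = 75.
For a per-unit tax t: Δq = t/0.03, so DWL = ½·t·(t/0.03) = t²/0.06.
At t = 41.75: DWL = 29051.042. At t = 74.75: DWL = 93126.042.
Ratio = (74.75/41.75)² = 3.206.

3.206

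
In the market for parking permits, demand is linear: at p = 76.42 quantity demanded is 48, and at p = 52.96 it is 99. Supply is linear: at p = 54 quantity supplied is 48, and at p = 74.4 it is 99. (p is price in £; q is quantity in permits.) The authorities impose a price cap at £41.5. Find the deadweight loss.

£1412.79

Demand slope = (52.96 − 76.42)/(99 − 48) = −0.46, so p = 98.5 − 0.46q.
Supply slope = (74.4 − 54)/(99 − 48) = 0.4, so p = 34.8 + 0.4q.
Competitive equilibrium: 98.5 − 0.46q = 34.8 + 0.4q → q* = 74.0698, p* = 64.4279.
At the ceiling p = 41.5, quantity supplied = (41.5 − 34.8)/0.4 = 16.75.
Willingness to pay at q' = 16.75: 98.5 − 0.46·16.75 = 90.795.
Δq = 74.0698 − 16.75 = 57.3198; wedge = 90.795 − 41.5 = 49.295.
The triangle = ½ × 57.3198 × 49.295 = £1412.79.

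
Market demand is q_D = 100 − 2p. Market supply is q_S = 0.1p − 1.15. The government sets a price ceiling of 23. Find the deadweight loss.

In inverse form: demand p = 50 − 0.5q, supply p = 11.5 + 10q.
Competitive equilibrium: 50 − 0.5q = 11.5 + 10q → q* = 3.6667, p* = 48.1667.
At the ceiling p = 23, quantity supplied = (23 − 11.5)/10 = 1.15.
Willingness to pay at q' = 1.15: 50 − 0.5·1.15 = 49.425.
Δq = 3.6667 − 1.15 = 2.5167; wedge = 49.425 − 23 = 26.425.
Deadweight loss = ½ × 2.5167 × 26.425 = 33.25.

33.25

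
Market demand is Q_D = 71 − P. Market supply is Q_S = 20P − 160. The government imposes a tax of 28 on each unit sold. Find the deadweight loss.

In inverse form: demand P = 71 − Q, supply P = 8 + 0.05Q.
Competitive equilibrium: 71 − Q = 8 + 0.05Q → Q* = 60, P* = 11.
With the tax, the buyer price exceeds the seller price by 28: (71 − Q) − (8 + 0.05Q) = 28 → Q' = 33.3333.
ΔQ = 60 − 33.3333 = 26.6667; the wedge equals the tax, 28.
Welfare loss = ½ × 26.6667 × 28 = 373.33.

373.33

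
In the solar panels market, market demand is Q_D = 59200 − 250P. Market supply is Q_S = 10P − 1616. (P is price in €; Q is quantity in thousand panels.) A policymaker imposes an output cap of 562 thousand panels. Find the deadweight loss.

€1349.18 thousand

In inverse form: demand P = 236.8 − 0.004Q, supply P = 161.6 + 0.1Q.
Competitive equilibrium: 236.8 − 0.004Q = 161.6 + 0.1Q → Q* = 723.0769, P* = 233.9077.
At Q = 562: demand price = 236.8 − 0.004·562 = 234.552; supply price = 161.6 + 0.1·562 = 217.8.
ΔQ = 723.0769 − 562 = 161.0769; wedge = 234.552 − 217.8 = 16.752.
Deadweight loss = ½ × 161.0769 × 16.752 = €1349.18 thousand.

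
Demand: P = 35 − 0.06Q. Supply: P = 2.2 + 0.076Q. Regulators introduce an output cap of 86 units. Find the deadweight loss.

1637.42

Competitive equilibrium: 35 − 0.06Q = 2.2 + 0.076Q → Q* = 241.1765, P* = 20.5294.
At Q = 86: demand price = 35 − 0.06·86 = 29.84; supply price = 2.2 + 0.076·86 = 8.736.
ΔQ = 241.1765 − 86 = 155.1765; wedge = 29.84 − 8.736 = 21.104.
The triangle = ½ × 155.1765 × 21.104 = 1637.42.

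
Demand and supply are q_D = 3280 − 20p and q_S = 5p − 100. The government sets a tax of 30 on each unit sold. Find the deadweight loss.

1800

In inverse form: demand p = 164 − 0.05q, supply p = 20 + 0.2q.
Competitive equilibrium: 164 − 0.05q = 20 + 0.2q → q* = 576, p* = 135.2.
With the tax, the buyer price exceeds the seller price by 30: (164 − 0.05q) − (20 + 0.2q) = 30 → q' = 456.
Δq = 576 − 456 = 120; the wedge equals the tax, 30.
The triangle = ½ × 120 × 30 = 1800.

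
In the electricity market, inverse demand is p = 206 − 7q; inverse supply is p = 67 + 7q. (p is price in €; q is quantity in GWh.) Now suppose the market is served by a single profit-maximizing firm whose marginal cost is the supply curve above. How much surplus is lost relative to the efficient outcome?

€76.67

Competitive equilibrium: 206 − 7q = 67 + 7q → q* = 9.9286, p* = 136.5.
Marginal revenue: MR = 206 − 14q. Set MR = MC: 206 − 14q = 67 + 7q → q_m = 6.619.
Price p_m = 206 − 7·6.619 = 159.667; MC(q_m) = 67 + 7·6.619 = 113.333.
Competitive q* = 9.9286, so Δq = 3.3096; wedge = 159.667 − 113.333 = 46.334.
DWL = ½ × 3.3096 × 46.334 = €76.67.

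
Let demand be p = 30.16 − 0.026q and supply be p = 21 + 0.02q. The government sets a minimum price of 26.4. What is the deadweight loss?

Competitive equilibrium: 30.16 − 0.026q = 21 + 0.02q → q* = 199.1304, p* = 24.9826.
At the floor p = 26.4, quantity demanded = (30.16 − 26.4)/0.026 = 144.6154.
Sellers' marginal cost at q' = 144.6154: 21 + 0.02·144.6154 = 23.8923.
Δq = 199.1304 − 144.6154 = 54.515; wedge = 26.4 − 23.8923 = 2.5077.
Deadweight loss = ½ × 54.515 × 2.5077 = 68.35.

68.35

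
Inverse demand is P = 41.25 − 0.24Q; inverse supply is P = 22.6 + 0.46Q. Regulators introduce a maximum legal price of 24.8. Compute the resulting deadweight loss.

Competitive equilibrium: 41.25 − 0.24Q = 22.6 + 0.46Q → Q* = 26.64286, P* = 34.85571.
At the ceiling P = 24.8, quantity supplied = (24.8 − 22.6)/0.46 = 4.78261.
Willingness to pay at Q' = 4.78261: 41.25 − 0.24·4.78261 = 40.10217.
ΔQ = 26.64286 − 4.78261 = 21.86025; wedge = 40.10217 − 24.8 = 15.30217.
Welfare loss = ½ × 21.86025 × 15.30217 = 167.25.

167.25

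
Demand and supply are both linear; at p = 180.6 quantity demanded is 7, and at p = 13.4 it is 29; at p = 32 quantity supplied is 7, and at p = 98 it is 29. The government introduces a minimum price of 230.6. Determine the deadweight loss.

Demand slope = (13.4 − 180.6)/(29 − 7) = −7.6, so p = 233.8 − 7.6q.
Supply slope = (98 − 32)/(29 − 7) = 3, so p = 11 + 3q.
Competitive equilibrium: 233.8 − 7.6q = 11 + 3q → q* = 21.0189, p* = 74.0566.
At the floor p = 230.6, quantity demanded = (233.8 − 230.6)/7.6 = 0.4211.
Sellers' marginal cost at q' = 0.4211: 11 + 3·0.4211 = 12.2633.
Δq = 21.0189 − 0.4211 = 20.5978; wedge = 230.6 − 12.2633 = 218.3367.
Welfare loss = ½ × 20.5978 × 218.3367 = 2248.63.

2248.63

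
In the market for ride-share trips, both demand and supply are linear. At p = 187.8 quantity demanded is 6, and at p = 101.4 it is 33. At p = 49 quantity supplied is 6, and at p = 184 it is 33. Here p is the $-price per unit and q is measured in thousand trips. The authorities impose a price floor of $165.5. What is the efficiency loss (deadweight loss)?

Demand slope = (101.4 − 187.8)/(33 − 6) = −3.2, so p = 207 − 3.2q.
Supply slope = (184 − 49)/(33 − 6) = 5, so p = 19 + 5q.
Competitive equilibrium: 207 − 3.2q = 19 + 5q → q* = 22.9268, p* = 133.6341.
At the floor p = 165.5, quantity demanded = (207 − 165.5)/3.2 = 12.9688.
Sellers' marginal cost at q' = 12.9688: 19 + 5·12.9688 = 83.844.
Δq = 22.9268 − 12.9688 = 9.958; wedge = 165.5 − 83.844 = 81.656.
Welfare loss = ½ × 9.958 × 81.656 = $406.57 thousand.

$406.57 thousand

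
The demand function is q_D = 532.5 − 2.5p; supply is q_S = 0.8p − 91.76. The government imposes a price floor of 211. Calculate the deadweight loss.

2457.27

In inverse form: demand p = 213 − 0.4q, supply p = 114.7 + 1.25q.
Competitive equilibrium: 213 − 0.4q = 114.7 + 1.25q → q* = 59.57576, p* = 189.1697.
At the floor p = 211, quantity demanded = (213 − 211)/0.4 = 5.
Sellers' marginal cost at q' = 5: 114.7 + 1.25·5 = 120.95.
Δq = 59.57576 − 5 = 54.57576; wedge = 211 − 120.95 = 90.05.
Welfare loss = ½ × 54.57576 × 90.05 = 2457.27.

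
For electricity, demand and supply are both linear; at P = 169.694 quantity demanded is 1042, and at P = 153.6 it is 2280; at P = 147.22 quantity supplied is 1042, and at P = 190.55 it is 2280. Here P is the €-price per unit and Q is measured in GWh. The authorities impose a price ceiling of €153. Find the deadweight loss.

€2204.37

Demand slope = (153.6 − 169.694)/(2280 − 1042) = −0.013, so P = 183.24 − 0.013Q.
Supply slope = (190.55 − 147.22)/(2280 − 1042) = 0.035, so P = 110.75 + 0.035Q.
Competitive equilibrium: 183.24 − 0.013Q = 110.75 + 0.035Q → Q* = 1510.20833, P* = 163.60729.
At the ceiling P = 153, quantity supplied = (153 − 110.75)/0.035 = 1207.14286.
Willingness to pay at Q' = 1207.14286: 183.24 − 0.013·1207.14286 = 167.54714.
ΔQ = 1510.20833 − 1207.14286 = 303.06547; wedge = 167.54714 − 153 = 14.54714.
Deadweight loss = ½ × 303.06547 × 14.54714 = €2204.37.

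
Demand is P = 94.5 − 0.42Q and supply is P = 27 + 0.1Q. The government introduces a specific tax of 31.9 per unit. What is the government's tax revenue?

2183.92

Competitive equilibrium: 94.5 − 0.42Q = 27 + 0.1Q → Q* = 129.8077, P* = 39.9808.
With the tax, the buyer price exceeds the seller price by 31.9: (94.5 − 0.42Q) − (27 + 0.1Q) = 31.9 → Q' = 68.4615.
Tax revenue = 31.9 × 68.4615 = 2183.92.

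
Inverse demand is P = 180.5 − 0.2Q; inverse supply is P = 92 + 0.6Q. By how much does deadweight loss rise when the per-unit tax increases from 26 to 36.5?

Competitive equilibrium: 180.5 − 0.2Q = 92 + 0.6Q → Q* = 110.625, P* = 158.375.
For a per-unit tax t: ΔQ = t/0.8, so DWL = ½·t·(t/0.8) = t²/1.6.
At t = 26: DWL = 422.5. At t = 36.5: DWL = 832.656.
Increase = 832.656 − 422.5 = 410.16.

410.16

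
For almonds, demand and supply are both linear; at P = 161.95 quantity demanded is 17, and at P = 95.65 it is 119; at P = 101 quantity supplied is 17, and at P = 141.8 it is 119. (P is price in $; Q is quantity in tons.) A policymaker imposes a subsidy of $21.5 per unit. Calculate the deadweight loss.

Demand slope = (95.65 − 161.95)/(119 − 17) = −0.65, so P = 173 − 0.65Q.
Supply slope = (141.8 − 101)/(119 − 17) = 0.4, so P = 94.2 + 0.4Q.
Competitive equilibrium: 173 − 0.65Q = 94.2 + 0.4Q → Q* = 75.0476, P* = 124.219.
The subsidy lowers effective supply by 21.5: P = 72.7 + 0.4Q.
New quantity: 173 − 0.65Q = 72.7 + 0.4Q → Q' = 95.5238.
Overproduction ΔQ = 95.5238 − 75.0476 = 20.4762; wedge = subsidy = 21.5.
Deadweight loss = ½ × 20.4762 × 21.5 = $220.12.

$220.12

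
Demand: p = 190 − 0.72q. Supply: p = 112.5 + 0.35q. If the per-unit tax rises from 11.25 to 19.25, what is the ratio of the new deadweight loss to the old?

Competitive equilibrium: 190 − 0.72q = 112.5 + 0.35q → q* = 72.4299, p* = 137.8505.
For a per-unit tax t: Δq = t/1.07, so DWL = ½·t·(t/1.07) = t²/2.14.
At t = 11.25: DWL = 59.141. At t = 19.25: DWL = 173.160.
Ratio = (19.25/11.25)² = 2.928.

2.928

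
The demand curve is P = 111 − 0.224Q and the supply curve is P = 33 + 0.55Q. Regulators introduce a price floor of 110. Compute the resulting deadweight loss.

3589.73

Competitive equilibrium: 111 − 0.224Q = 33 + 0.55Q → Q* = 100.7752, P* = 88.4264.
At the floor P = 110, quantity demanded = (111 − 110)/0.224 = 4.4643.
Sellers' marginal cost at Q' = 4.4643: 33 + 0.55·4.4643 = 35.4554.
ΔQ = 100.7752 − 4.4643 = 96.3109; wedge = 110 − 35.4554 = 74.5446.
Deadweight loss = ½ × 96.3109 × 74.5446 = 3589.73.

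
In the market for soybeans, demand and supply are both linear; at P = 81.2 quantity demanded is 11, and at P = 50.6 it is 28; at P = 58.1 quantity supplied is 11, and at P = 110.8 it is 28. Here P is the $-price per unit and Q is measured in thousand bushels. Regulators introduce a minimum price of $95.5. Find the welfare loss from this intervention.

Demand slope = (50.6 − 81.2)/(28 − 11) = −1.8, so P = 101 − 1.8Q.
Supply slope = (110.8 − 58.1)/(28 − 11) = 3.1, so P = 24 + 3.1Q.
Competitive equilibrium: 101 − 1.8Q = 24 + 3.1Q → Q* = 15.71429, P* = 72.71429.
At the floor P = 95.5, quantity demanded = (101 − 95.5)/1.8 = 3.05556.
Sellers' marginal cost at Q' = 3.05556: 24 + 3.1·3.05556 = 33.47224.
ΔQ = 15.71429 − 3.05556 = 12.65873; wedge = 95.5 − 33.47224 = 62.02776.
The triangle = ½ × 12.65873 × 62.02776 = $392.60 thousand.

$392.60 thousand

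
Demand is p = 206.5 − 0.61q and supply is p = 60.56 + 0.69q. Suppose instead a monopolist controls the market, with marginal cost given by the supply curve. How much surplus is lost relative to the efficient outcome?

Competitive equilibrium: 206.5 − 0.61q = 60.56 + 0.69q → q* = 112.2615, p* = 138.0205.
Marginal revenue: MR = 206.5 − 1.22q. Set MR = MC: 206.5 − 1.22q = 60.56 + 0.69q → q_m = 76.4084.
Price p_m = 206.5 − 0.61·76.4084 = 159.8909; MC(q_m) = 60.56 + 0.69·76.4084 = 113.2818.
Competitive q* = 112.2615, so Δq = 35.8531; wedge = 159.8909 − 113.2818 = 46.6091.
DWL = ½ × 35.8531 × 46.6091 = 835.54.

835.54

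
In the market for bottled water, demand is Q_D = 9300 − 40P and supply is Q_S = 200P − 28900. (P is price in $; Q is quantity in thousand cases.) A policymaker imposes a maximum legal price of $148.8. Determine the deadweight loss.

$64480.67 thousand

In inverse form: demand P = 232.5 − 0.025Q, supply P = 144.5 + 0.005Q.
Competitive equilibrium: 232.5 − 0.025Q = 144.5 + 0.005Q → Q* = 2933.3333, P* = 159.1667.
At the ceiling P = 148.8, quantity supplied = (148.8 − 144.5)/0.005 = 860.
Willingness to pay at Q' = 860: 232.5 − 0.025·860 = 211.
ΔQ = 2933.3333 − 860 = 2073.3333; wedge = 211 − 148.8 = 62.2.
The triangle = ½ × 2073.3333 × 62.2 = $64480.67 thousand.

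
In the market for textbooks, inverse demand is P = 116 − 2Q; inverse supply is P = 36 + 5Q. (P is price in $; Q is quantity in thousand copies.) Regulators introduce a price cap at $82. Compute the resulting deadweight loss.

$17.38 thousand

Competitive equilibrium: 116 − 2Q = 36 + 5Q → Q* = 11.4286, P* = 93.1429.
At the ceiling P = 82, quantity supplied = (82 − 36)/5 = 9.2.
Willingness to pay at Q' = 9.2: 116 − 2·9.2 = 97.6.
ΔQ = 11.4286 − 9.2 = 2.2286; wedge = 97.6 − 82 = 15.6.
Deadweight loss = ½ × 2.2286 × 15.6 = $17.38 thousand.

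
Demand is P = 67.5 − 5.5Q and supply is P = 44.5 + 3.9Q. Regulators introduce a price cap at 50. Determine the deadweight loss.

Competitive equilibrium: 67.5 − 5.5Q = 44.5 + 3.9Q → Q* = 2.4468, P* = 54.0426.
At the ceiling P = 50, quantity supplied = (50 − 44.5)/3.9 = 1.4103.
Willingness to pay at Q' = 1.4103: 67.5 − 5.5·1.4103 = 59.7434.
ΔQ = 2.4468 − 1.4103 = 1.0365; wedge = 59.7434 − 50 = 9.7434.
Deadweight loss = ½ × 1.0365 × 9.7434 = 5.05.

5.05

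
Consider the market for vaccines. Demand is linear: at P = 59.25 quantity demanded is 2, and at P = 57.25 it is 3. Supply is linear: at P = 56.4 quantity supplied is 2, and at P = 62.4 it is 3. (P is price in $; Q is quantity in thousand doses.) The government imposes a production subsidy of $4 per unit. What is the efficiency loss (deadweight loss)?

$1 thousand

Demand slope = (57.25 − 59.25)/(3 − 2) = −2, so P = 63.25 − 2Q.
Supply slope = (62.4 − 56.4)/(3 − 2) = 6, so P = 44.4 + 6Q.
Competitive equilibrium: 63.25 − 2Q = 44.4 + 6Q → Q* = 2.3563, P* = 58.5375.
The subsidy lowers effective supply by 4: P = 40.4 + 6Q.
New quantity: 63.25 − 2Q = 40.4 + 6Q → Q' = 2.8563.
Overproduction ΔQ = 2.8563 − 2.3563 = 0.5; wedge = subsidy = 4.
The triangle = ½ × 0.5 × 4 = $1 thousand.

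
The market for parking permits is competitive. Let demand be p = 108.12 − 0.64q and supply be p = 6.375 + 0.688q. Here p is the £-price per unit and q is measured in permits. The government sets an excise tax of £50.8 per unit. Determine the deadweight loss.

£971.63

Competitive equilibrium: 108.12 − 0.64q = 6.375 + 0.688q → q* = 76.6152, p* = 59.0863.
With the tax, the buyer price exceeds the seller price by 50.8: (108.12 − 0.64q) − (6.375 + 0.688q) = 50.8 → q' = 38.3622.
Δq = 76.6152 − 38.3622 = 38.253; the wedge equals the tax, 50.8.
Welfare loss = ½ × 38.253 × 50.8 = £971.63.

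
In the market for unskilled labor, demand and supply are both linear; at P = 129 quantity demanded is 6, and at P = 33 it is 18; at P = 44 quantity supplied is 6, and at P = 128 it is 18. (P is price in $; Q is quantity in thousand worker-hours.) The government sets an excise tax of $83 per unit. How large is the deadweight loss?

Demand slope = (33 − 129)/(18 − 6) = −8, so P = 177 − 8Q.
Supply slope = (128 − 44)/(18 − 6) = 7, so P = 2 + 7Q.
Competitive equilibrium: 177 − 8Q = 2 + 7Q → Q* = 11.66667, P* = 83.66667.
With the tax, the buyer price exceeds the seller price by 83: (177 − 8Q) − (2 + 7Q) = 83 → Q' = 6.13333.
ΔQ = 11.66667 − 6.13333 = 5.53334; the wedge equals the tax, 83.
The triangle = ½ × 5.53334 × 83 = $229.63 thousand.

$229.63 thousand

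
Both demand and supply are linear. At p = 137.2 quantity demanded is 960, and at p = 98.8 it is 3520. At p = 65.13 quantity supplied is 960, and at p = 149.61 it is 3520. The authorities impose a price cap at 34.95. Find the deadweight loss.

Demand slope = (98.8 − 137.2)/(3520 − 960) = −0.015, so p = 151.6 − 0.015q.
Supply slope = (149.61 − 65.13)/(3520 − 960) = 0.033, so p = 33.45 + 0.033q.
Competitive equilibrium: 151.6 − 0.015q = 33.45 + 0.033q → q* = 2461.45833, p* = 114.67813.
At the ceiling p = 34.95, quantity supplied = (34.95 − 33.45)/0.033 = 45.45455.
Willingness to pay at q' = 45.45455: 151.6 − 0.015·45.45455 = 150.91818.
Δq = 2461.45833 − 45.45455 = 2416.00378; wedge = 150.91818 − 34.95 = 115.96818.
Deadweight loss = ½ × 2416.00378 × 115.96818 = 140089.78.

140089.78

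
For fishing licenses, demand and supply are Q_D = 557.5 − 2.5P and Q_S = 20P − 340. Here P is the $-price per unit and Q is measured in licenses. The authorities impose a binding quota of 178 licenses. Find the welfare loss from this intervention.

$17612.01

In inverse form: demand P = 223 − 0.4Q, supply P = 17 + 0.05Q.
Competitive equilibrium: 223 − 0.4Q = 17 + 0.05Q → Q* = 457.7778, P* = 39.8889.
At Q = 178: demand price = 223 − 0.4·178 = 151.8; supply price = 17 + 0.05·178 = 25.9.
ΔQ = 457.7778 − 178 = 279.7778; wedge = 151.8 − 25.9 = 125.9.
Welfare loss = ½ × 279.7778 × 125.9 = $17612.01.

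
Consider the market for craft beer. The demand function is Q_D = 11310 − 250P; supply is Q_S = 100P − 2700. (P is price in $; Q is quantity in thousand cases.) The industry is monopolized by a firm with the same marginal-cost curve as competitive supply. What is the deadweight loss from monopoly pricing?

$586.77 thousand

In inverse form: demand P = 45.24 − 0.004Q, supply P = 27 + 0.01Q.
Competitive equilibrium: 45.24 − 0.004Q = 27 + 0.01Q → Q* = 1302.85714, P* = 40.02857.
Marginal revenue: MR = 45.24 − 0.008Q. Set MR = MC: 45.24 − 0.008Q = 27 + 0.01Q → Q_m = 1013.33333.
Price P_m = 45.24 − 0.004·1013.33333 = 41.18667; MC(Q_m) = 27 + 0.01·1013.33333 = 37.13333.
Competitive Q* = 1302.85714, so ΔQ = 289.52381; wedge = 41.18667 − 37.13333 = 4.05334.
DWL = ½ × 289.52381 × 4.05334 = $586.77 thousand.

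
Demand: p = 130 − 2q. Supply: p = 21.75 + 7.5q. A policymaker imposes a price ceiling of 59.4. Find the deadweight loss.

Competitive equilibrium: 130 − 2q = 21.75 + 7.5q → q* = 11.3947, p* = 107.2105.
At the ceiling p = 59.4, quantity supplied = (59.4 − 21.75)/7.5 = 5.02.
Willingness to pay at q' = 5.02: 130 − 2·5.02 = 119.96.
Δq = 11.3947 − 5.02 = 6.3747; wedge = 119.96 − 59.4 = 60.56.
Welfare loss = ½ × 6.3747 × 60.56 = 193.03.

193.03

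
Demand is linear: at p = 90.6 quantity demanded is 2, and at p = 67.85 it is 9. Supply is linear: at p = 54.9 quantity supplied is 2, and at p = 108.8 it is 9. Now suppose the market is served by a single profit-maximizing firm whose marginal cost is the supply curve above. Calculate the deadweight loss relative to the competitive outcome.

7.94

Demand slope = (67.85 − 90.6)/(9 − 2) = −3.25, so p = 97.1 − 3.25q.
Supply slope = (108.8 − 54.9)/(9 − 2) = 7.7, so p = 39.5 + 7.7q.
Competitive equilibrium: 97.1 − 3.25q = 39.5 + 7.7q → q* = 5.2603, p* = 80.0041.
Marginal revenue: MR = 97.1 − 6.5q. Set MR = MC: 97.1 − 6.5q = 39.5 + 7.7q → q_m = 4.0563.
Price p_m = 97.1 − 3.25·4.0563 = 83.917; MC(q_m) = 39.5 + 7.7·4.0563 = 70.7335.
Competitive q* = 5.2603, so Δq = 1.204; wedge = 83.917 − 70.7335 = 13.1835.
The triangle = ½ × 1.204 × 13.1835 = 7.94.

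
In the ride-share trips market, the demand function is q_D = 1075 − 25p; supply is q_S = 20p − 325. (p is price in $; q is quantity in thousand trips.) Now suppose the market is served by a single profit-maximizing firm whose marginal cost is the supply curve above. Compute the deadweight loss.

$376.36 thousand

In inverse form: demand p = 43 − 0.04q, supply p = 16.25 + 0.05q.
Competitive equilibrium: 43 − 0.04q = 16.25 + 0.05q → q* = 297.2222, p* = 31.1111.
Marginal revenue: MR = 43 − 0.08q. Set MR = MC: 43 − 0.08q = 16.25 + 0.05q → q_m = 205.7692.
Price p_m = 43 − 0.04·205.7692 = 34.7692; MC(q_m) = 16.25 + 0.05·205.7692 = 26.5385.
Competitive q* = 297.2222, so Δq = 91.453; wedge = 34.7692 − 26.5385 = 8.2307.
Welfare loss = ½ × 91.453 × 8.2307 = $376.36 thousand.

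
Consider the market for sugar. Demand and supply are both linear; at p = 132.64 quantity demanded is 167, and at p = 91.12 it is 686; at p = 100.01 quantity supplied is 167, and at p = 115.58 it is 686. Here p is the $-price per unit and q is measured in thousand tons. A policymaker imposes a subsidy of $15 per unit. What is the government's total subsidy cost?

$9000 thousand

Demand slope = (91.12 − 132.64)/(686 − 167) = −0.08, so p = 146 − 0.08q.
Supply slope = (115.58 − 100.01)/(686 − 167) = 0.03, so p = 95 + 0.03q.
Competitive equilibrium: 146 − 0.08q = 95 + 0.03q → q* = 463.6364, p* = 108.9091.
The subsidy lowers effective supply by 15: p = 80 + 0.03q.
New quantity: 146 − 0.08q = 80 + 0.03q → q' = 600.
Total subsidy cost = 15 × 600 = $9000 thousand.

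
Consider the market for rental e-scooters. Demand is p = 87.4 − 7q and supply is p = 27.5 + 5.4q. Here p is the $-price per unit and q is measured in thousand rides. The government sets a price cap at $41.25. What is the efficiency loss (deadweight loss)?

Competitive equilibrium: 87.4 − 7q = 27.5 + 5.4q → q* = 4.8306, p* = 53.5855.
At the ceiling p = 41.25, quantity supplied = (41.25 − 27.5)/5.4 = 2.5463.
Willingness to pay at q' = 2.5463: 87.4 − 7·2.5463 = 69.5759.
Δq = 4.8306 − 2.5463 = 2.2843; wedge = 69.5759 − 41.25 = 28.3259.
Deadweight loss = ½ × 2.2843 × 28.3259 = $32.35 thousand.

$32.35 thousand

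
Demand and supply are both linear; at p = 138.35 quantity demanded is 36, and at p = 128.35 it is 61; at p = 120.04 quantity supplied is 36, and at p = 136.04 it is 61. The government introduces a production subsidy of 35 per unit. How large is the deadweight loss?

588.94

Demand slope = (128.35 − 138.35)/(61 − 36) = −0.4, so p = 152.75 − 0.4q.
Supply slope = (136.04 − 120.04)/(61 − 36) = 0.64, so p = 97 + 0.64q.
Competitive equilibrium: 152.75 − 0.4q = 97 + 0.64q → q* = 53.6058, p* = 131.3077.
The subsidy lowers effective supply by 35: p = 62 + 0.64q.
New quantity: 152.75 − 0.4q = 62 + 0.64q → q' = 87.2596.
Overproduction Δq = 87.2596 − 53.6058 = 33.6538; wedge = subsidy = 35.
DWL = ½ × 33.6538 × 35 = 588.94.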